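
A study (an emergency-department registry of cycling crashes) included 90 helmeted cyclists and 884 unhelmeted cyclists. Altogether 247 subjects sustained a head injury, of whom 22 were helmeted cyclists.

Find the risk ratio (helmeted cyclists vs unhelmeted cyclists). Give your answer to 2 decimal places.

0.96

helmeted cyclists without the outcome: 90 − 22 = 68
unhelmeted cyclists with the outcome: 247 − 22 = 225
unhelmeted cyclists without the outcome: 884 − 225 = 659
risk, helmeted cyclists = 22/90 = 0.2444
risk, unhelmeted cyclists = 225/884 = 0.2545
RR = 0.2444 / 0.2545 = 0.96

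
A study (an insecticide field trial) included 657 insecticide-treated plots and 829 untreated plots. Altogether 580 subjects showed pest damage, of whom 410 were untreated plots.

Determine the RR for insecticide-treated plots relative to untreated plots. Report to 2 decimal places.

insecticide-treated plots with the outcome: 580 − 410 = 170
insecticide-treated plots without the outcome: 657 − 170 = 487
untreated plots without the outcome: 829 − 410 = 419
risk, insecticide-treated plots = 170/657 = 0.2588
risk, untreated plots = 410/829 = 0.4946
RR = 0.2588 / 0.4946 = 0.52

0.52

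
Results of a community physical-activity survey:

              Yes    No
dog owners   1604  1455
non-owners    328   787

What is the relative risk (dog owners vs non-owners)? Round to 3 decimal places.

RR: 1.782

risk, dog owners = 1604/3059 = 0.5244
risk, non-owners = 328/1115 = 0.2942
RR = 0.5244 / 0.2942 = 1.782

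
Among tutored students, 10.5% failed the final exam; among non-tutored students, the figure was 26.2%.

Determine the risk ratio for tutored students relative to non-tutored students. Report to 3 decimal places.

RR = 0.1050 / 0.2620 = 0.401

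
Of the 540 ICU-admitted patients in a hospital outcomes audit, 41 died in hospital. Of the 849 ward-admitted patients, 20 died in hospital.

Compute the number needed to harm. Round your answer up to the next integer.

risk, ICU-admitted patients = 41/540 = 0.075926
risk, ward-admitted patients = 20/849 = 0.023557
absolute risk difference = 0.052369
1 / 0.052369 = 19.095 → round up → 20

NNH = 20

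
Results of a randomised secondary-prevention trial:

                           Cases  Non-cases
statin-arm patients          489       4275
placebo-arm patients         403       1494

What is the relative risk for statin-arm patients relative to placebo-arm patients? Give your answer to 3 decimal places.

0.483

risk, statin-arm patients = 489/4764 = 0.1026
risk, placebo-arm patients = 403/1897 = 0.2124
RR = 0.1026 / 0.2124 = 0.483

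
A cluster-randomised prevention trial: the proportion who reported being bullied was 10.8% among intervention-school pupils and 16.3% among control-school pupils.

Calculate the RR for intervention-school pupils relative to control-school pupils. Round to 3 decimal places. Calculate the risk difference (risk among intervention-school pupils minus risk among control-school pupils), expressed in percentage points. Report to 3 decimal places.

RR = 0.1080 / 0.1630 = 0.663
risk difference = 0.1080 − 0.1630 = -0.0550 → -5.500 percentage points

RR = 0.663; RD = -5.500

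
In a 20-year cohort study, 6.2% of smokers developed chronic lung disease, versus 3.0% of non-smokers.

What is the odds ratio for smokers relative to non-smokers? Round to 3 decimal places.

odds, smokers = 0.06200/0.93800 = 0.06610
odds, non-smokers = 0.03000/0.97000 = 0.03093
OR = 0.06610 / 0.03093 = 2.137

2.137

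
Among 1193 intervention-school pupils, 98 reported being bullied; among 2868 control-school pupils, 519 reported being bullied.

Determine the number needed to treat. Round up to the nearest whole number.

risk, intervention-school pupils = 98/1193 = 0.082146
risk, control-school pupils = 519/2868 = 0.180962
absolute risk difference = 0.098816
1 / 0.098816 = 10.120 → round up → 11

11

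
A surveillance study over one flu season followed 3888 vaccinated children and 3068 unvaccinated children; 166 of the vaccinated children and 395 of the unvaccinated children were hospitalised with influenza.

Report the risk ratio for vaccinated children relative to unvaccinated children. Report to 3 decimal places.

0.332

risk, vaccinated children = 166/3888 = 0.04270
risk, unvaccinated children = 395/3068 = 0.12875
RR = 0.04270 / 0.12875 = 0.332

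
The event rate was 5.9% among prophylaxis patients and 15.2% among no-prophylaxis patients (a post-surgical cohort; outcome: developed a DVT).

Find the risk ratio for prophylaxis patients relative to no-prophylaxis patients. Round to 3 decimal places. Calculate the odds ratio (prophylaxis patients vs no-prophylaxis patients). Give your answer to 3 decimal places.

RR = 0.388; OR = 0.350

RR = 0.0590 / 0.1520 = 0.388
odds, prophylaxis patients = 0.0590/0.9410 = 0.0627
odds, no-prophylaxis patients = 0.1520/0.8480 = 0.1792
OR = 0.0627 / 0.1792 = 0.350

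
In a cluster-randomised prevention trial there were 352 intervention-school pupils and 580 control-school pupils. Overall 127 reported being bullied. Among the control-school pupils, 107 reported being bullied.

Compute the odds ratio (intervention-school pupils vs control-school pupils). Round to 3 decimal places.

0.266

intervention-school pupils with the outcome: 127 − 107 = 20
intervention-school pupils without the outcome: 352 − 20 = 332
control-school pupils without the outcome: 580 − 107 = 473
odds, intervention-school pupils = 20/332 = 0.0602
odds, control-school pupils = 107/473 = 0.2262
OR = 0.0602 / 0.2262 = 0.266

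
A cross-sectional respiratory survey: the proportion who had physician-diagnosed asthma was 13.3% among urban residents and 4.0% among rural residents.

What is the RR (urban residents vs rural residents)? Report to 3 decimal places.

RR = 0.13300 / 0.04000 = 3.325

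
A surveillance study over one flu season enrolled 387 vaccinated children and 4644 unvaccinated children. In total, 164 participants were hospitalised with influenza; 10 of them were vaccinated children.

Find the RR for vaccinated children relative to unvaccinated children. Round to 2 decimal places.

vaccinated children without the outcome: 387 − 10 = 377
unvaccinated children with the outcome: 164 − 10 = 154
unvaccinated children without the outcome: 4644 − 154 = 4490
risk, vaccinated children = 10/387 = 0.02584
risk, unvaccinated children = 154/4644 = 0.03316
RR = 0.02584 / 0.03316 = 0.78

RR: 0.78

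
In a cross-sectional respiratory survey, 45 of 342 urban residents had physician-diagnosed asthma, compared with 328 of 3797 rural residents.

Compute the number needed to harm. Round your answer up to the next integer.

risk, urban residents = 45/342 = 0.131579
risk, rural residents = 328/3797 = 0.086384
absolute risk difference = 0.045195
1 / 0.045195 = 22.126 → round up → 23

NNH ≈ 23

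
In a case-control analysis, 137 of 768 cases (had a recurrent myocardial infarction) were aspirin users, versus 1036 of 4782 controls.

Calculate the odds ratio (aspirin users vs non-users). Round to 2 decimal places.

0.79

odds, aspirin users = 137/1036 = 0.1322
odds, non-users = 631/3746 = 0.1684
OR = 0.1322 / 0.1684 = 0.79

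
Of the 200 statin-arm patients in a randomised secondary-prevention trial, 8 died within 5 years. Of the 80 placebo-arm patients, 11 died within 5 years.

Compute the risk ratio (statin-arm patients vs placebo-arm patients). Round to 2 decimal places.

risk, statin-arm patients = 8/200 = 0.04000
risk, placebo-arm patients = 11/80 = 0.13750
RR = 0.04000 / 0.13750 = 0.29

RR = 0.29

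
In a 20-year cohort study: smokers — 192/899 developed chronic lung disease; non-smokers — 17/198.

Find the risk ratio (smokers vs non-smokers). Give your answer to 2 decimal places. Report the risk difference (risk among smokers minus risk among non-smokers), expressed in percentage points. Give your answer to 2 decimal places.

RR = 2.49; RD = 12.77

risk, smokers = 192/899 = 0.2136
risk, non-smokers = 17/198 = 0.0859
RR = 0.2136 / 0.0859 = 2.49
risk difference = 0.2136 − 0.0859 = 0.1277 → 12.77 percentage points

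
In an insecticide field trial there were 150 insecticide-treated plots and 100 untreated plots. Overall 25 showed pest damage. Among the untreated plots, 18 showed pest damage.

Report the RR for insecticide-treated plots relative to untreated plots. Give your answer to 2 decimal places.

0.26

insecticide-treated plots with the outcome: 25 − 18 = 7
insecticide-treated plots without the outcome: 150 − 7 = 143
untreated plots without the outcome: 100 − 18 = 82
risk, insecticide-treated plots = 7/150 = 0.04667
risk, untreated plots = 18/100 = 0.18000
RR = 0.04667 / 0.18000 = 0.26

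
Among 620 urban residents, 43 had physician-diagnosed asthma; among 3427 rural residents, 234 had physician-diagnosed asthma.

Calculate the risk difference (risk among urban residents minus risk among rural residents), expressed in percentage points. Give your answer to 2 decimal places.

0.11

risk, urban residents = 43/620 = 0.0694
risk, rural residents = 234/3427 = 0.0683
risk difference = 0.0694 − 0.0683 = 0.0011 → 0.11 percentage points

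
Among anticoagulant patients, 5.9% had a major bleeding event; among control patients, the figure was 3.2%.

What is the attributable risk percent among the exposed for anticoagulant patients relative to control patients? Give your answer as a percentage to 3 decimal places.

AR% = (0.05900 − 0.03200) / 0.05900 = 0.4576 → 45.763%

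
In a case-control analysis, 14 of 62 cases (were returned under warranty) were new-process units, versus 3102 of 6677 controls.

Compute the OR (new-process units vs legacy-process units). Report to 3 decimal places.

OR ≈ 0.336

odds, new-process units = 14/3102 = 0.00451
odds, legacy-process units = 48/3575 = 0.01343
OR = 0.00451 / 0.01343 = 0.336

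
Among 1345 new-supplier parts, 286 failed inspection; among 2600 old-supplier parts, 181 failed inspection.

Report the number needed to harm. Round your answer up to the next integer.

NNH: 7

risk, new-supplier parts = 286/1345 = 0.212639
risk, old-supplier parts = 181/2600 = 0.069615
absolute risk difference = 0.143024
1 / 0.143024 = 6.992 → round up → 7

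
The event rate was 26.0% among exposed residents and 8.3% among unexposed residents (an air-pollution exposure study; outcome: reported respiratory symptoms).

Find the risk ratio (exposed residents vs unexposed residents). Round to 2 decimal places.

RR = 0.2600 / 0.0830 = 3.13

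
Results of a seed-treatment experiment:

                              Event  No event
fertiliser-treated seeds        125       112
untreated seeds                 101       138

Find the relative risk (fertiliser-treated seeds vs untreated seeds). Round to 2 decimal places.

1.25

risk, fertiliser-treated seeds = 125/237 = 0.5274
risk, untreated seeds = 101/239 = 0.4226
RR = 0.5274 / 0.4226 = 1.25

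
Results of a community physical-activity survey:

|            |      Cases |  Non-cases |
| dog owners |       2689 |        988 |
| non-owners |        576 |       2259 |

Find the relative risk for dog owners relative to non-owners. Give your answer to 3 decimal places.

3.599

risk, dog owners = 2689/3677 = 0.7313
risk, non-owners = 576/2835 = 0.2032
RR = 0.7313 / 0.2032 = 3.599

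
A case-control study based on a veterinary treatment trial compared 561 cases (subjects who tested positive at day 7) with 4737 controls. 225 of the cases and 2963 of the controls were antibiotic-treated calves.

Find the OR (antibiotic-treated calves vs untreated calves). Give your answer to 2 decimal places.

OR = (225 × 1774) / (2963 × 336) = 399150/995568 ≈ 0.40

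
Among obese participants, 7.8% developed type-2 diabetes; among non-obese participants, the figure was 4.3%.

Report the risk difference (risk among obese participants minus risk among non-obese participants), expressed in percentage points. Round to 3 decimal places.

risk difference = 0.07800 − 0.04300 = 0.03500 → 3.500 percentage points

3.500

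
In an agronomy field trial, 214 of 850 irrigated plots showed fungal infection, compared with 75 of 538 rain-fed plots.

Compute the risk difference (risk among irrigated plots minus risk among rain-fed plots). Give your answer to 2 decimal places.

risk, irrigated plots = 214/850 = 0.2518
risk, rain-fed plots = 75/538 = 0.1394
risk difference = 0.2518 − 0.1394 = 0.11

0.11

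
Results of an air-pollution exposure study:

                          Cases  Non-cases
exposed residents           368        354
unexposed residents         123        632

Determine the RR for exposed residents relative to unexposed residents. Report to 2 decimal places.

3.13

risk, exposed residents = 368/722 = 0.5097
risk, unexposed residents = 123/755 = 0.1629
RR = 0.5097 / 0.1629 = 3.13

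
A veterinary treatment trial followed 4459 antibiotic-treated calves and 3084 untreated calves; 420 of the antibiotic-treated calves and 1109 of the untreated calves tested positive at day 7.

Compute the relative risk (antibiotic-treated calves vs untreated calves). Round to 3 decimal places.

risk, antibiotic-treated calves = 420/4459 = 0.0942
risk, untreated calves = 1109/3084 = 0.3596
RR = 0.0942 / 0.3596 = 0.262

RR = 0.262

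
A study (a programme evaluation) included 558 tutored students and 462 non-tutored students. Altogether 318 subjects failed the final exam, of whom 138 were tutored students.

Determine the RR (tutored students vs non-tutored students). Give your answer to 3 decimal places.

0.635

tutored students without the outcome: 558 − 138 = 420
non-tutored students with the outcome: 318 − 138 = 180
non-tutored students without the outcome: 462 − 180 = 282
risk, tutored students = 138/558 = 0.2473
risk, non-tutored students = 180/462 = 0.3896
RR = 0.2473 / 0.3896 = 0.635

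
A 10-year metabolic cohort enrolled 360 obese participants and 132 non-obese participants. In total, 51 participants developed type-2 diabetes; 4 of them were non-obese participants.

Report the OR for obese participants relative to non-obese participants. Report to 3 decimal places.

obese participants with the outcome: 51 − 4 = 47
obese participants without the outcome: 360 − 47 = 313
non-obese participants without the outcome: 132 − 4 = 128
odds, obese participants = 47/313 = 0.15016
odds, non-obese participants = 4/128 = 0.03125
OR = 0.15016 / 0.03125 = 4.805

4.805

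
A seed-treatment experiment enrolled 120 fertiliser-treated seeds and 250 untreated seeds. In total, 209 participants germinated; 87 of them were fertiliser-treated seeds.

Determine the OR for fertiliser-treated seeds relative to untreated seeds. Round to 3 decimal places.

fertiliser-treated seeds without the outcome: 120 − 87 = 33
untreated seeds with the outcome: 209 − 87 = 122
untreated seeds without the outcome: 250 − 122 = 128
OR = (87 × 128) / (33 × 122) = 11136/4026 ≈ 2.766

2.766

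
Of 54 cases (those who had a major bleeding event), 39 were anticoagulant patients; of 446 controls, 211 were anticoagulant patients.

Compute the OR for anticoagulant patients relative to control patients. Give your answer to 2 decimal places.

OR = (39 × 235) / (211 × 15) = 9165/3165 ≈ 2.90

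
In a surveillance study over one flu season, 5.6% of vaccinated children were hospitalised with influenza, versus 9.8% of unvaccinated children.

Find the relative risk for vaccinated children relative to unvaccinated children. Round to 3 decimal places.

RR = 0.0560 / 0.0980 = 0.571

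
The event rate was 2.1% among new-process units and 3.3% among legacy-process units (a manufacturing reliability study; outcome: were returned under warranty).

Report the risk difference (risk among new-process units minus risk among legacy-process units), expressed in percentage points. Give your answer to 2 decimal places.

-1.20

risk difference = 0.02100 − 0.03300 = -0.01200 → -1.20 percentage points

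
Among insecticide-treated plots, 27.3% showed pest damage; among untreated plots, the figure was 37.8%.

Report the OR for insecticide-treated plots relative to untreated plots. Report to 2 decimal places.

odds, insecticide-treated plots = 0.2730/0.7270 = 0.3755
odds, untreated plots = 0.3780/0.6220 = 0.6077
OR = 0.3755 / 0.6077 = 0.62

0.62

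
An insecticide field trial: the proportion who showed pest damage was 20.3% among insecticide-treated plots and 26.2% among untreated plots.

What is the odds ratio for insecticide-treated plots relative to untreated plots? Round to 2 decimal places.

odds, insecticide-treated plots = 0.2030/0.7970 = 0.2547
odds, untreated plots = 0.2620/0.7380 = 0.3550
OR = 0.2547 / 0.3550 = 0.72

0.72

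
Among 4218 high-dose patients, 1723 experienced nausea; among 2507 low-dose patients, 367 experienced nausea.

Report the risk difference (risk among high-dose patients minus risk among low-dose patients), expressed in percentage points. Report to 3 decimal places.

26.210

risk, high-dose patients = 1723/4218 = 0.4085
risk, low-dose patients = 367/2507 = 0.1464
risk difference = 0.4085 − 0.1464 = 0.2621 → 26.210 percentage points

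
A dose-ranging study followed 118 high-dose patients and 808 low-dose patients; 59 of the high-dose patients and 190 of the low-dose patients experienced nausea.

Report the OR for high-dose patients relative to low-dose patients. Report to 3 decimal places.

OR = (59 × 618) / (59 × 190) = 36462/11210 ≈ 3.253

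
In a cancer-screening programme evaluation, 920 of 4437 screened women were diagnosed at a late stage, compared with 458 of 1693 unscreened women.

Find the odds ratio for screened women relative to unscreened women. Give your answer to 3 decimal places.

OR = (920 × 1235) / (3517 × 458) = 1136200/1610786 ≈ 0.705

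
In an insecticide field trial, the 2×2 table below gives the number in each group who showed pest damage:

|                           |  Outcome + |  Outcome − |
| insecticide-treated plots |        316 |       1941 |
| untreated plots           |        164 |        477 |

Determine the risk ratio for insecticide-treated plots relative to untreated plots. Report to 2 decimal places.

0.55

risk, insecticide-treated plots = 316/2257 = 0.1400
risk, untreated plots = 164/641 = 0.2559
RR = 0.1400 / 0.2559 = 0.55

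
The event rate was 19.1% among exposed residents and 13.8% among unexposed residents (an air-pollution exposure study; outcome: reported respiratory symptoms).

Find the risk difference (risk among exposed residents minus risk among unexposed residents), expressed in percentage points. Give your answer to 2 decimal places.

risk difference = 0.1910 − 0.1380 = 0.0530 → 5.30 percentage points

5.30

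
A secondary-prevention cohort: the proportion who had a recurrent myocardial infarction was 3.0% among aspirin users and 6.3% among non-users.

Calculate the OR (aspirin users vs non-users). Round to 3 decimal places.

OR ≈ 0.460

odds, aspirin users = 0.03000/0.97000 = 0.03093
odds, non-users = 0.06300/0.93700 = 0.06724
OR = 0.03093 / 0.06724 = 0.460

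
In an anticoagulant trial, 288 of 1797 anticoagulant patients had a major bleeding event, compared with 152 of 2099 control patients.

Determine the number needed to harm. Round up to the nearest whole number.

NNH: 12

risk, anticoagulant patients = 288/1797 = 0.160267
risk, control patients = 152/2099 = 0.072415
absolute risk difference = 0.087852
1 / 0.087852 = 11.383 → round up → 12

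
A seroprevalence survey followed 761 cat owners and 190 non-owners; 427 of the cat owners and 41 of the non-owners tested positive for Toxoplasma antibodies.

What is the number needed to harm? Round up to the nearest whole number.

risk, cat owners = 427/761 = 0.561104
risk, non-owners = 41/190 = 0.215789
absolute risk difference = 0.345314
1 / 0.345314 = 2.896 → round up → 3

NNH = 3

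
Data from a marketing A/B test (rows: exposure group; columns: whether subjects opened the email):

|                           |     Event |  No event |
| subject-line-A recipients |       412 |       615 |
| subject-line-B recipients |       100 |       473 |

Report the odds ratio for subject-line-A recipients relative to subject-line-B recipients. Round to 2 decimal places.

OR = (412 × 473) / (615 × 100) = 194876/61500 ≈ 3.17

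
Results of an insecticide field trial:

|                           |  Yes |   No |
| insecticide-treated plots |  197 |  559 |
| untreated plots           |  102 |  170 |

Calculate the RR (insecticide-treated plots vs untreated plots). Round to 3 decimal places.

RR: 0.695

risk, insecticide-treated plots = 197/756 = 0.2606
risk, untreated plots = 102/272 = 0.3750
RR = 0.2606 / 0.3750 = 0.695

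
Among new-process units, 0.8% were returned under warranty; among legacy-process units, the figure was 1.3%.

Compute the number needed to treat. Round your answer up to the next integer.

absolute risk difference = 0.005000
1 / 0.005000 = 200.000 → round up → 200

200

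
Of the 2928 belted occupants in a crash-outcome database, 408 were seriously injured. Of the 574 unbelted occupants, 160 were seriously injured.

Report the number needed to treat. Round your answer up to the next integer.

risk, belted occupants = 408/2928 = 0.139344
risk, unbelted occupants = 160/574 = 0.278746
absolute risk difference = 0.139401
1 / 0.139401 = 7.174 → round up → 8

8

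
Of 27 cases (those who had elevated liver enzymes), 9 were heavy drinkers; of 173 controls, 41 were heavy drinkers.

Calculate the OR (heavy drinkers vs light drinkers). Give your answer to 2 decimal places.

OR = (9 × 132) / (41 × 18) = 1188/738 ≈ 1.61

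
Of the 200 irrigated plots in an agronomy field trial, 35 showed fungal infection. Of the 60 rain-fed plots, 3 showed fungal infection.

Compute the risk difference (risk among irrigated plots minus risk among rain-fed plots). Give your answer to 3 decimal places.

0.125

risk, irrigated plots = 35/200 = 0.1750
risk, rain-fed plots = 3/60 = 0.0500
risk difference = 0.1750 − 0.0500 = 0.125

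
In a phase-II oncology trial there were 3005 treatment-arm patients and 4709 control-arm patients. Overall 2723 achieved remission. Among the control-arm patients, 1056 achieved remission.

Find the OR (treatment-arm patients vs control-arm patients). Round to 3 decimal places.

OR: 4.310

treatment-arm patients with the outcome: 2723 − 1056 = 1667
treatment-arm patients without the outcome: 3005 − 1667 = 1338
control-arm patients without the outcome: 4709 − 1056 = 3653
odds, treatment-arm patients = 1667/1338 = 1.2459
odds, control-arm patients = 1056/3653 = 0.2891
OR = 1.2459 / 0.2891 = 4.310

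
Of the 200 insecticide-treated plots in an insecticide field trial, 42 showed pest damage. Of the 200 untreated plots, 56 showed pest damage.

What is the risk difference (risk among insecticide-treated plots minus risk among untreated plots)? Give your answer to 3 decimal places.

RD: -0.070

risk, insecticide-treated plots = 42/200 = 0.2100
risk, untreated plots = 56/200 = 0.2800
risk difference = 0.2100 − 0.2800 = -0.070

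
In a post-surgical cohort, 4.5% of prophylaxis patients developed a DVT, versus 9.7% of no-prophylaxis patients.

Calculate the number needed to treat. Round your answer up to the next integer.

absolute risk difference = 0.052000
1 / 0.052000 = 19.231 → round up → 20

20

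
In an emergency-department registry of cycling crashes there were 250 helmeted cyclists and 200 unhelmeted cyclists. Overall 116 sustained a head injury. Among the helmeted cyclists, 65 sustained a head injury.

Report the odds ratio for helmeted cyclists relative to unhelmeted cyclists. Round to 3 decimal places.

helmeted cyclists without the outcome: 250 − 65 = 185
unhelmeted cyclists with the outcome: 116 − 65 = 51
unhelmeted cyclists without the outcome: 200 − 51 = 149
OR = (65 × 149) / (185 × 51) = 9685/9435 ≈ 1.026

OR = 1.026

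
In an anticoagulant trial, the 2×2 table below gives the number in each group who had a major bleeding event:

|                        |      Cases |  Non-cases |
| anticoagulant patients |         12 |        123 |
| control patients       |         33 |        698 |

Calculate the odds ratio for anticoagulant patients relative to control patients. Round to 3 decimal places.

OR = (12 × 698) / (123 × 33) = 8376/4059 ≈ 2.064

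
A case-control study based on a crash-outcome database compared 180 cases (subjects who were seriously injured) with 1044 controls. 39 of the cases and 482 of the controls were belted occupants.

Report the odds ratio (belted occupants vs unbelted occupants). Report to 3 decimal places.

OR = (39 × 562) / (482 × 141) = 21918/67962 ≈ 0.323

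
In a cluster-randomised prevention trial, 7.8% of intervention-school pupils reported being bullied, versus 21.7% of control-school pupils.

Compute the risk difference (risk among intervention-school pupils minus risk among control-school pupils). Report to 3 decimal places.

risk difference = 0.0780 − 0.2170 = -0.139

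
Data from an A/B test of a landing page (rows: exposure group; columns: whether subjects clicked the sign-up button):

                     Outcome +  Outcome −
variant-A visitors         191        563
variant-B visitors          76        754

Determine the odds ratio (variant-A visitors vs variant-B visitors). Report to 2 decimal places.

OR = (191 × 754) / (563 × 76) = 144014/42788 ≈ 3.37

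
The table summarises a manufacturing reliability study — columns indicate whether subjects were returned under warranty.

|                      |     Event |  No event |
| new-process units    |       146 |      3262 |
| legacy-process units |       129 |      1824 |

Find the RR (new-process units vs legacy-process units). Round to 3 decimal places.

0.649

risk, new-process units = 146/3408 = 0.04284
risk, legacy-process units = 129/1953 = 0.06605
RR = 0.04284 / 0.06605 = 0.649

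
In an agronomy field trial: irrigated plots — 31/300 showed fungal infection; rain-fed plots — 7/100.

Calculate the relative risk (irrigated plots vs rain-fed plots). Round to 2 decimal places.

1.48

risk, irrigated plots = 31/300 = 0.1033
risk, rain-fed plots = 7/100 = 0.0700
RR = 0.1033 / 0.0700 = 1.48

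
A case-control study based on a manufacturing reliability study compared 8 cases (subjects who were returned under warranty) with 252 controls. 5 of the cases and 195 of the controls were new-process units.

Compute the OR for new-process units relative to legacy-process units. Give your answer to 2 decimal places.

0.49

odds, new-process units = 5/195 = 0.02564
odds, legacy-process units = 3/57 = 0.05263
OR = 0.02564 / 0.05263 = 0.49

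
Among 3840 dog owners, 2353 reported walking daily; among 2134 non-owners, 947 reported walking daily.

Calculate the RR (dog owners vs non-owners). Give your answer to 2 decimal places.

1.38

risk, dog owners = 2353/3840 = 0.6128
risk, non-owners = 947/2134 = 0.4438
RR = 0.6128 / 0.4438 = 1.38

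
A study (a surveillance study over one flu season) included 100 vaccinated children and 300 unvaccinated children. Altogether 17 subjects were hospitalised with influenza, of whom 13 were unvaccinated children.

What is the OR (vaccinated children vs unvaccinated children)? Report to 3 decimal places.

0.920

vaccinated children with the outcome: 17 − 13 = 4
vaccinated children without the outcome: 100 − 4 = 96
unvaccinated children without the outcome: 300 − 13 = 287
OR = (4 × 287) / (96 × 13) = 1148/1248 ≈ 0.920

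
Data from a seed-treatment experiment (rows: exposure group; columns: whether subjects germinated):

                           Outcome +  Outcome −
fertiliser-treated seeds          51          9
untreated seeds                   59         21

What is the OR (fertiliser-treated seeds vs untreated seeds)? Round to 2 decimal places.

OR = (51 × 21) / (9 × 59) = 1071/531 ≈ 2.02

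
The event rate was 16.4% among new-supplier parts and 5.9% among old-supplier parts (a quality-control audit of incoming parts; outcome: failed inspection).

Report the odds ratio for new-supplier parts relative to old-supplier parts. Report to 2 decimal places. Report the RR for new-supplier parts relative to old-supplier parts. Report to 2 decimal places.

OR = 3.13; RR = 2.78

odds, new-supplier parts = 0.1640/0.8360 = 0.1962
odds, old-supplier parts = 0.0590/0.9410 = 0.0627
OR = 0.1962 / 0.0627 = 3.13
RR = 0.1640 / 0.0590 = 2.78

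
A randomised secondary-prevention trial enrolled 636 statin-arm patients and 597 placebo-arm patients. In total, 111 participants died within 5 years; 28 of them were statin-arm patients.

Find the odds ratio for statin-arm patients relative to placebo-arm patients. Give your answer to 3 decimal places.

statin-arm patients without the outcome: 636 − 28 = 608
placebo-arm patients with the outcome: 111 − 28 = 83
placebo-arm patients without the outcome: 597 − 83 = 514
odds, statin-arm patients = 28/608 = 0.04605
odds, placebo-arm patients = 83/514 = 0.16148
OR = 0.04605 / 0.16148 = 0.285

OR: 0.285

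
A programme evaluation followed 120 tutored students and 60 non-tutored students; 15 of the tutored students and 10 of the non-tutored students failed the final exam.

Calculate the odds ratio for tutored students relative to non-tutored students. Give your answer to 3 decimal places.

odds, tutored students = 15/105 = 0.1429
odds, non-tutored students = 10/50 = 0.2000
OR = 0.1429 / 0.2000 = 0.714

OR: 0.714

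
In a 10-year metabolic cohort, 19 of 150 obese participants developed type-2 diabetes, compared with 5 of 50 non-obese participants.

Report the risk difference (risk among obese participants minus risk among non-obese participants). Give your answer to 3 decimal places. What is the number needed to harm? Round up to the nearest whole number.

RD = 0.027; NNH = 38

risk, obese participants = 19/150 = 0.1267
risk, non-obese participants = 5/50 = 0.1000
risk difference = 0.1267 − 0.1000 = 0.027
absolute risk difference = 0.026667
1 / 0.026667 = 37.500 → round up → 38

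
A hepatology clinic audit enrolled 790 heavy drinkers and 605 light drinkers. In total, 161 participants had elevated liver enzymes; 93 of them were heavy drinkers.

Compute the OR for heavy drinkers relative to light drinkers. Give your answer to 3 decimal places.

1.054

heavy drinkers without the outcome: 790 − 93 = 697
light drinkers with the outcome: 161 − 93 = 68
light drinkers without the outcome: 605 − 68 = 537
odds, heavy drinkers = 93/697 = 0.1334
odds, light drinkers = 68/537 = 0.1266
OR = 0.1334 / 0.1266 = 1.054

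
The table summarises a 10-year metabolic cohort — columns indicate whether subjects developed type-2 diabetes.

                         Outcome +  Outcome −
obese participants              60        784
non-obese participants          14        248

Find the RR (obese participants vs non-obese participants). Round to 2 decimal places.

risk, obese participants = 60/844 = 0.0711
risk, non-obese participants = 14/262 = 0.0534
RR = 0.0711 / 0.0534 = 1.33

1.33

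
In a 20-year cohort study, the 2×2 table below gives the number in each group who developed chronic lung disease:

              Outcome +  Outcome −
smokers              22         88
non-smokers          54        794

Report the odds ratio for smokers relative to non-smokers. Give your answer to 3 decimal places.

3.676

odds, smokers = 22/88 = 0.2500
odds, non-smokers = 54/794 = 0.0680
OR = 0.2500 / 0.0680 = 3.676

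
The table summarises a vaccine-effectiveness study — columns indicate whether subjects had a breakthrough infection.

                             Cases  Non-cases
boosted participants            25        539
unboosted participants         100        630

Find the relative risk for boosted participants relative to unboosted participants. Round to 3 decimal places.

risk, boosted participants = 25/564 = 0.04433
risk, unboosted participants = 100/730 = 0.13699
RR = 0.04433 / 0.13699 = 0.324

0.324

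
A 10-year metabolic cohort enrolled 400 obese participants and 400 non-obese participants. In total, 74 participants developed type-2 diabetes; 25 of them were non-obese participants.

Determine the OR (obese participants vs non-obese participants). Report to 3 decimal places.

OR: 2.094

obese participants with the outcome: 74 − 25 = 49
obese participants without the outcome: 400 − 49 = 351
non-obese participants without the outcome: 400 − 25 = 375
OR = (49 × 375) / (351 × 25) = 18375/8775 ≈ 2.094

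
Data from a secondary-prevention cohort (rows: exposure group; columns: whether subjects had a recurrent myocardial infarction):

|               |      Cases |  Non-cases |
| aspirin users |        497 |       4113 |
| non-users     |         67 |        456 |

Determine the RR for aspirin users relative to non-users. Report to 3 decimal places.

0.842

risk, aspirin users = 497/4610 = 0.1078
risk, non-users = 67/523 = 0.1281
RR = 0.1078 / 0.1281 = 0.842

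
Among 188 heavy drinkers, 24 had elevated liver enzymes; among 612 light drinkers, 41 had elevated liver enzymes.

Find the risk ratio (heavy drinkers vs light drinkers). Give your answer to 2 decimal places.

risk, heavy drinkers = 24/188 = 0.1277
risk, light drinkers = 41/612 = 0.0670
RR = 0.1277 / 0.0670 = 1.91

1.91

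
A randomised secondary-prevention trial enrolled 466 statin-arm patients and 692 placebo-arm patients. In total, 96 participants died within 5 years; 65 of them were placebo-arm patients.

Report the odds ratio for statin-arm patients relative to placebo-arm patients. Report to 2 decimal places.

OR: 0.69

statin-arm patients with the outcome: 96 − 65 = 31
statin-arm patients without the outcome: 466 − 31 = 435
placebo-arm patients without the outcome: 692 − 65 = 627
odds, statin-arm patients = 31/435 = 0.0713
odds, placebo-arm patients = 65/627 = 0.1037
OR = 0.0713 / 0.1037 = 0.69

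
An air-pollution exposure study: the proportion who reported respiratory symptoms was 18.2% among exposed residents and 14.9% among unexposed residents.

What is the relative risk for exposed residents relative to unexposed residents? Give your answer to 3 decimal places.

RR = 0.1820 / 0.1490 = 1.221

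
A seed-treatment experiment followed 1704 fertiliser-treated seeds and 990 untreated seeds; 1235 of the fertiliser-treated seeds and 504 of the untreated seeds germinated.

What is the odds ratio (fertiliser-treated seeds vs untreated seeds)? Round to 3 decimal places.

OR = (1235 × 486) / (469 × 504) = 600210/236376 ≈ 2.539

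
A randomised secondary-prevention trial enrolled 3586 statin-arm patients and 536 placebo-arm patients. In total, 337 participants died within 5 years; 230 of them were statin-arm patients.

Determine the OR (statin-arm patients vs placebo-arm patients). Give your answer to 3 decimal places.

0.275

statin-arm patients without the outcome: 3586 − 230 = 3356
placebo-arm patients with the outcome: 337 − 230 = 107
placebo-arm patients without the outcome: 536 − 107 = 429
OR = (230 × 429) / (3356 × 107) = 98670/359092 ≈ 0.275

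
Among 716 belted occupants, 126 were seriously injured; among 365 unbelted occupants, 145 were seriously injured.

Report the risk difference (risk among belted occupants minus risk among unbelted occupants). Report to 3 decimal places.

risk, belted occupants = 126/716 = 0.1760
risk, unbelted occupants = 145/365 = 0.3973
risk difference = 0.1760 − 0.3973 = -0.221

RD: -0.221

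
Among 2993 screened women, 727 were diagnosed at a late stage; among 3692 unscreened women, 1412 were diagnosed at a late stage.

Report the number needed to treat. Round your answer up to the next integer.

8

risk, screened women = 727/2993 = 0.242900
risk, unscreened women = 1412/3692 = 0.382449
absolute risk difference = 0.139548
1 / 0.139548 = 7.166 → round up → 8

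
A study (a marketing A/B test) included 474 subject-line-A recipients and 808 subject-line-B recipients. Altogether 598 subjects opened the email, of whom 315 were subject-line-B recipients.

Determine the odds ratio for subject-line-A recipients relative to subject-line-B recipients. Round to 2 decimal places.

2.32

subject-line-A recipients with the outcome: 598 − 315 = 283
subject-line-A recipients without the outcome: 474 − 283 = 191
subject-line-B recipients without the outcome: 808 − 315 = 493
odds, subject-line-A recipients = 283/191 = 1.4817
odds, subject-line-B recipients = 315/493 = 0.6389
OR = 1.4817 / 0.6389 = 2.32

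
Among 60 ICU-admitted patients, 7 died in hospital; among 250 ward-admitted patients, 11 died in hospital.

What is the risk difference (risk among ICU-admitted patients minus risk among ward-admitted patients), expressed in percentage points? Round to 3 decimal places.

risk, ICU-admitted patients = 7/60 = 0.11667
risk, ward-admitted patients = 11/250 = 0.04400
risk difference = 0.11667 − 0.04400 = 0.07267 → 7.267 percentage points

7.267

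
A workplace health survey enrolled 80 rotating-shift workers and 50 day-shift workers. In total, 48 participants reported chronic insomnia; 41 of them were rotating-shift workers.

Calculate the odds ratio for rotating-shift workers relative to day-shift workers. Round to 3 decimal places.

rotating-shift workers without the outcome: 80 − 41 = 39
day-shift workers with the outcome: 48 − 41 = 7
day-shift workers without the outcome: 50 − 7 = 43
OR = (41 × 43) / (39 × 7) = 1763/273 ≈ 6.458

6.458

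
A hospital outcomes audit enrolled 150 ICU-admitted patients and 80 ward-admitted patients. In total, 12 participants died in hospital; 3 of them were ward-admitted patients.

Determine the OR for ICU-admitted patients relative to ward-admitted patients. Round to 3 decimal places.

OR = 1.638

ICU-admitted patients with the outcome: 12 − 3 = 9
ICU-admitted patients without the outcome: 150 − 9 = 141
ward-admitted patients without the outcome: 80 − 3 = 77
odds, ICU-admitted patients = 9/141 = 0.06383
odds, ward-admitted patients = 3/77 = 0.03896
OR = 0.06383 / 0.03896 = 1.638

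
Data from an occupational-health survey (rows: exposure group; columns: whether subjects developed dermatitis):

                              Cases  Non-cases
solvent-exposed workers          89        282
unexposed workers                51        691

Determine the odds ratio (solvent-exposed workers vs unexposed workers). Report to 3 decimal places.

OR = (89 × 691) / (282 × 51) = 61499/14382 ≈ 4.276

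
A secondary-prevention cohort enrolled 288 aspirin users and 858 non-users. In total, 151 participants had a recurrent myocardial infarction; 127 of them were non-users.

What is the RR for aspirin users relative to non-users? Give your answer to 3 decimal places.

0.563

aspirin users with the outcome: 151 − 127 = 24
aspirin users without the outcome: 288 − 24 = 264
non-users without the outcome: 858 − 127 = 731
risk, aspirin users = 24/288 = 0.0833
risk, non-users = 127/858 = 0.1480
RR = 0.0833 / 0.1480 = 0.563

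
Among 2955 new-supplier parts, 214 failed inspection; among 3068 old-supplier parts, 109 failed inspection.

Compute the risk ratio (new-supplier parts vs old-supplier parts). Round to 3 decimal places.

RR = 2.038

risk, new-supplier parts = 214/2955 = 0.07242
risk, old-supplier parts = 109/3068 = 0.03553
RR = 0.07242 / 0.03553 = 2.038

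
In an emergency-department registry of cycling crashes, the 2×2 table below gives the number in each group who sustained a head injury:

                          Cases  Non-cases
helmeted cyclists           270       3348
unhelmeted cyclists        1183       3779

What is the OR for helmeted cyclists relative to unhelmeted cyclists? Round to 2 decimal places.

0.26

odds, helmeted cyclists = 270/3348 = 0.0806
odds, unhelmeted cyclists = 1183/3779 = 0.3130
OR = 0.0806 / 0.3130 = 0.26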